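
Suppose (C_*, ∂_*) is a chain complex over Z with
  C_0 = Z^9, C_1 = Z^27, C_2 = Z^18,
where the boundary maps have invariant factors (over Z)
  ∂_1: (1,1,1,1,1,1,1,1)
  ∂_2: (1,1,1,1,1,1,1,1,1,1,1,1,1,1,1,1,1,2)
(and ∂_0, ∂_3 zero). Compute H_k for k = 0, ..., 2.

H_0: b_0 = 9 − 0 − 8 = 1; torsion from ∂_1 factors > 1: none. So H_0 = Z.
H_1: b_1 = 27 − 8 − 18 = 1; torsion from ∂_2 factors > 1: [2]. So H_1 = Z ⊕ Z_2.
H_2: b_2 = 18 − 18 − 0 = 0; torsion from ∂_3 factors > 1: none. So H_2 = 0.

H_0 = Z,  H_1 = Z ⊕ Z_2,  H_2 = 0.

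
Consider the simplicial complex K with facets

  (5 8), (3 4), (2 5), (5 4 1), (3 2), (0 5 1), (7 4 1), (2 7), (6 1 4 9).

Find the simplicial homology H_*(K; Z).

H_0 ≅ Z,  H_1 ≅ Z^2,  H_2 = 0,  H_3 = 0.

Take the total order 0 < 1 < 2 < 3 < 4 < 5 < 6 < 7 < 8 < 9 on the vertex set. Then K (dimension 3) consists of the simplices:

  0-simplices (10): [0], [1], [2], [3], [4], [5], [6], [7], [8], [9]
  1-simplices (17): [0,1], [0,5], [1,4], [1,5], [1,6], [1,7], [1,9], [2,3], [2,5], [2,7], [3,4], [4,5], [4,6], [4,7], [4,9], [5,8], [6,9]
  2-simplices (7): [0,1,5], [1,4,5], [1,4,6], [1,4,7], [1,4,9], [1,6,9], [4,6,9]
  3-simplices (1): [1,4,6,9]

so the chain groups are C_0 ≅ Z^10, C_1 ≅ Z^17, C_2 ≅ Z^7, C_3 ≅ Z^1.

Boundary ∂_1: C_1 → C_0 is given by ∂[p,q] = [q] − [p]. For instance
  ∂[0,5] = [5] − [0].
This gives a 10×17 integer matrix of rank 9; reducing to Smith normal form yields diagonal entries (1,1,1,1,1,1,1,1,1).

The boundary map ∂_2: C_2 → C_1 maps a triangle to the signed sum of its edges. For instance
  ∂[1,4,9] = [4,9] − [1,9] + [1,4],
  ∂[1,4,5] = [4,5] − [1,5] + [1,4].
The resulting 17×7 matrix has rank 6, and its Smith normal form has invariant factors (1,1,1,1,1,1).

∂_3: C_3 → C_2 sends each 3-simplex σ to the alternating sum Σ_i (−1)^i (σ with its i-th vertex removed). For instance
  ∂[1,4,6,9] = [4,6,9] − [1,6,9] + [1,4,9] − [1,4,6].
This gives a 7×1 integer matrix of rank 1; reducing to Smith normal form yields diagonal entries (1).

From H_k ≅ ker(∂_k) / im(∂_{k+1}) we obtain:

  H_0: rank C_0 − rank ∂_1 = 10 − 9 = 1, and the invariant factors of ∂_1 are all 1, so H_0 ≅ Z.
  H_1: rank ker ∂_1 − rank ∂_2 = (17 − 9) − 6 = 2, and the invariant factors of ∂_2 are all 1, so H_1 ≅ Z^2.
  H_2: rank ker ∂_2 − rank ∂_3 = (7 − 6) − 1 = 0, and the invariant factors of ∂_3 are all 1, so H_2 ≅ 0.
  H_3: rank ker ∂_3 − rank ∂_4 = (1 − 1) − 0 = 0, and there is no ∂_4, so H_3 ≅ 0.

As a check, the Euler characteristic is 10 − 17 + 7 − 1 = -1, which agrees with 1 − 2 + 0 − 0 = -1.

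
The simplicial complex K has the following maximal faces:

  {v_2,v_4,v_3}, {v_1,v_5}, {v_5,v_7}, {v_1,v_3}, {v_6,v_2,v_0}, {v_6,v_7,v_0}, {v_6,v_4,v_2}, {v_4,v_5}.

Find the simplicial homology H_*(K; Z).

H_0 ≅ Z,  H_1 ≅ Z^2,  H_2 = 0.

Take the total order v_0 < v_1 < v_2 < v_3 < v_4 < v_5 < v_6 < v_7 on the vertex set. Then K (dimension 2) consists of the simplices:

  0-simplices (8): [v_0], [v_1], [v_2], [v_3], [v_4], [v_5], [v_6], [v_7]
  1-simplices (13): [v_0,v_2], [v_0,v_6], [v_0,v_7], [v_1,v_3], [v_1,v_5], [v_2,v_3], [v_2,v_4], [v_2,v_6], [v_3,v_4], [v_4,v_5], [v_4,v_6], [v_5,v_7], [v_6,v_7]
  2-simplices (4): [v_0,v_2,v_6], [v_0,v_6,v_7], [v_2,v_3,v_4], [v_2,v_4,v_6]

Hence C_0 ≅ Z^8, C_1 ≅ Z^13, C_2 ≅ Z^4.

The boundary map ∂_1: C_1 → C_0 sends each edge [p,q] (with p < q) to q − p.
The resulting 8×13 matrix has rank 7, and its Smith normal form has invariant factors (1,1,1,1,1,1,1).

Boundary ∂_2: C_2 → C_1 maps a triangle to the signed sum of its edges. For instance
  ∂[v_0,v_2,v_6] = [v_2,v_6] − [v_0,v_6] + [v_0,v_2],
  ∂[v_2,v_3,v_4] = [v_3,v_4] − [v_2,v_4] + [v_2,v_3].
The 13×4 boundary matrix has rank 4 and Smith normal form diag(1,1,1,1).

Now H_k = ker ∂_k / im ∂_{k+1}, so:

  H_0: rank C_0 − rank ∂_1 = 8 − 7 = 1, and the invariant factors of ∂_1 are all 1, so H_0 = Z.
  H_1: rank ker ∂_1 − rank ∂_2 = (13 − 7) − 4 = 2, and the invariant factors of ∂_2 are all 1, so H_1 = Z^2.
  H_2: rank ker ∂_2 − rank ∂_3 = (4 − 4) − 0 = 0, and there is no ∂_3, so H_2 = 0.

As a check, the Euler characteristic is 8 − 13 + 4 = -1, which agrees with 1 − 2 + 0 = -1.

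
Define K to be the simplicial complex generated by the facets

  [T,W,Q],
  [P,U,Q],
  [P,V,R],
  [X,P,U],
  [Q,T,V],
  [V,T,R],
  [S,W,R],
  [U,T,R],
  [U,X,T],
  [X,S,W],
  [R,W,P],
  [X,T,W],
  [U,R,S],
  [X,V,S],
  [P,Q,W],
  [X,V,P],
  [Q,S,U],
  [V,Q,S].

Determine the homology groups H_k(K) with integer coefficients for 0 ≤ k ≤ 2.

K has 9 vertices, 27 edges, 18 triangles.
rank ∂_0 = 0, rank ∂_1 = 8 ⇒ b_0 = 9 − 0 − 8 = 1; all invariant factors of ∂_1 are 1 so no torsion. So H_0 = Z.
rank ∂_1 = 8, rank ∂_2 = 17 ⇒ b_1 = 27 − 8 − 17 = 2; all invariant factors of ∂_2 are 1 so no torsion. So H_1 = Z^2.
rank ∂_2 = 17, rank ∂_3 = 0 ⇒ b_2 = 18 − 17 − 0 = 1. So H_2 = Z.

H_0 = Z,  H_1 = Z^2,  H_2 = Z.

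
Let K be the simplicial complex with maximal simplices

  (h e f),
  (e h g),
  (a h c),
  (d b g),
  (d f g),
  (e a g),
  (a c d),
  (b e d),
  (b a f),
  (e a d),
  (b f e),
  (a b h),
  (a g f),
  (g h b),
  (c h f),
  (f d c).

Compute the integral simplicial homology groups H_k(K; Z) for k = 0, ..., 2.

H_0 ≅ Z,  H_1 ≅ Z^2,  H_2 ≅ Z.

We work with the vertex ordering a < b < c < d < e < f < g < h. The simplices of K, each written with vertices in increasing order, are:

  0-simplices (8): a, b, c, d, e, f, g, h
  1-simplices (24): ab, ac, ad, ae, af, ag, ah, bd, be, bf, bg, bh, cd, cf, ch, de, df, dg, ef, eg, eh, fg, fh, gh
  2-simplices (16): abf, abh, acd, ach, ade, aeg, afg, bde, bdg, bef, bgh, cdf, cfh, dfg, efh, egh

giving chain groups C_0 ≅ Z^8, C_1 ≅ Z^24, C_2 ≅ Z^16.

∂_1: C_1 → C_0 is given by ∂[p,q] = [q] − [p]. For instance
  ∂ah = h − a.
As a 8×24 matrix over Z this has rank 7, with invariant factors (1,1,1,1,1,1,1).

∂_2: C_2 → C_1 acts by ∂[p,q,r] = [q,r] − [p,r] + [p,q]. For instance
  ∂ade = de − ae + ad,
  ∂aeg = eg − ag + ae.
The 24×16 boundary matrix has rank 15 and Smith normal form diag(1,1,1,1,1,1,1,1,1,1,1,1,1,1,1).

Computing H_k = (kernel of ∂_k) / (image of ∂_{k+1}):

  H_0: rank C_0 − rank ∂_1 = 8 − 7 = 1, and the invariant factors of ∂_1 are all 1, so H_0 = Z.
  H_1: rank ker ∂_1 − rank ∂_2 = (24 − 7) − 15 = 2, and the invariant factors of ∂_2 are all 1, so H_1 = Z^2.
  H_2: rank ker ∂_2 − rank ∂_3 = (16 − 15) − 0 = 1, and there is no ∂_3, so H_2 = Z.

(K is a triangulation of the torus T^2.)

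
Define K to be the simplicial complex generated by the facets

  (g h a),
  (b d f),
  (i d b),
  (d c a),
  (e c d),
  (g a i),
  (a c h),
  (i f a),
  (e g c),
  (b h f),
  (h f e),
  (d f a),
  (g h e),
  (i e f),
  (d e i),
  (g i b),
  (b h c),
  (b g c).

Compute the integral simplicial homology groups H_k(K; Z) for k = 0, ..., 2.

K has 9 vertices, 27 edges, 18 triangles.
rank ∂_0 = 0, rank ∂_1 = 8 ⇒ b_0 = 9 − 0 − 8 = 1; all invariant factors of ∂_1 are 1 so no torsion. So H_0 = Z.
rank ∂_1 = 8, rank ∂_2 = 18 ⇒ b_1 = 27 − 8 − 18 = 1; ∂_2 has invariant factor(s) [2] giving torsion. So H_1 = Z ⊕ Z_2.
rank ∂_2 = 18, rank ∂_3 = 0 ⇒ b_2 = 18 − 18 − 0 = 0. So H_2 = 0.

H_0 ≅ Z,  H_1 ≅ Z ⊕ Z_2,  H_2 = 0.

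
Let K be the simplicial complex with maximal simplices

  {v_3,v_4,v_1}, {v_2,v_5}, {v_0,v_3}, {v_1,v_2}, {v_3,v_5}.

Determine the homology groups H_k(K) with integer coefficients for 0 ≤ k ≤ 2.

Take the total order v_0 < v_1 < v_2 < v_3 < v_4 < v_5 on the vertex set. Then K (dimension 2) consists of the simplices:

  0-simplices (6): [v_0], [v_1], [v_2], [v_3], [v_4], [v_5]
  1-simplices (7): [v_0,v_3], [v_1,v_2], [v_1,v_3], [v_1,v_4], [v_2,v_5], [v_3,v_4], [v_3,v_5]
  2-simplices (1): [v_1,v_3,v_4]

Hence C_0 ≅ Z^6, C_1 ≅ Z^7, C_2 ≅ Z^1.

Boundary ∂_1: C_1 → C_0 maps an edge to its endpoints' difference, ∂[p,q] = q − p.
The 6×7 boundary matrix has rank 5 and Smith normal form diag(1,1,1,1,1).

Boundary ∂_2: C_2 → C_1 sends each 2-simplex [p,q,r] to [q,r] − [p,r] + [p,q]. For instance
  ∂[v_1,v_3,v_4] = [v_3,v_4] − [v_1,v_4] + [v_1,v_3].
This gives a 7×1 integer matrix of rank 1; reducing to Smith normal form yields diagonal entries (1).

Now H_k = ker ∂_k / im ∂_{k+1}, so:

  H_0: rank C_0 − rank ∂_1 = 6 − 5 = 1, and the invariant factors of ∂_1 are all 1, so H_0 ≅ Z.
  H_1: rank ker ∂_1 − rank ∂_2 = (7 − 5) − 1 = 1, and the invariant factors of ∂_2 are all 1, so H_1 ≅ Z.
  H_2: rank ker ∂_2 − rank ∂_3 = (1 − 1) − 0 = 0, and there is no ∂_3, so H_2 ≅ 0.

H_0 ≅ Z,  H_1 ≅ Z,  H_2 = 0.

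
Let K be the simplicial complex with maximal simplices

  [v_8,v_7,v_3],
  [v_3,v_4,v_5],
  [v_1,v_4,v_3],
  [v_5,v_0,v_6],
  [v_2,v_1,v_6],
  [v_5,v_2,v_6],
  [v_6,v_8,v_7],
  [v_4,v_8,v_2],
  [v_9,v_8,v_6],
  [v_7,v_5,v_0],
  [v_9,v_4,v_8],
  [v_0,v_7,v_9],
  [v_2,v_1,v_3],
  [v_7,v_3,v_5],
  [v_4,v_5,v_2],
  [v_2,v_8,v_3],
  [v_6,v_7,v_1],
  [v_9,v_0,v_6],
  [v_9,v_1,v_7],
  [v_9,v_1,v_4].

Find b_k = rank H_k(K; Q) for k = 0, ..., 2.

b_0 = 1, b_1 = 1, b_2 = 0.

We work with the vertex ordering v_0 < v_1 < v_2 < v_3 < v_4 < v_5 < v_6 < v_7 < v_8 < v_9. The simplices of K, each written with vertices in increasing order, are:

  0-simplices (10): [v_0], [v_1], [v_2], [v_3], [v_4], [v_5], [v_6], [v_7], [v_8], [v_9]
  1-simplices (30): (30 of them)
  2-simplices (20): (20 of them)

giving chain groups C_0 ≅ Z^10, C_1 ≅ Z^30, C_2 ≅ Z^20.

∂_1: C_1 → C_0 is given by ∂[p,q] = [q] − [p]. For instance
  ∂[v_6,v_8] = [v_8] − [v_6].
The 10×30 boundary matrix has rank 9 and Smith normal form diag(1,1,1,1,1,1,1,1,1).

Boundary ∂_2: C_2 → C_1 sends each 2-simplex [p,q,r] to [q,r] − [p,r] + [p,q]. For instance
  ∂[v_1,v_6,v_7] = [v_6,v_7] − [v_1,v_7] + [v_1,v_6],
  ∂[v_0,v_6,v_9] = [v_6,v_9] − [v_0,v_9] + [v_0,v_6].
The 30×20 boundary matrix has rank 20 and Smith normal form diag(1,1,1,1,1,1,1,1,1,1,1,1,1,1,1,1,1,1,1,2).

Now H_k = ker ∂_k / im ∂_{k+1}, so:

  H_0: rank C_0 − rank ∂_1 = 10 − 9 = 1, and the invariant factors of ∂_1 are all 1, so H_0 = Z.
  H_1: rank ker ∂_1 − rank ∂_2 = (30 − 9) − 20 = 1, and ∂_2 has invariant factor 2 > 1, so H_1 = Z ⊕ Z/2.
  H_2: rank ker ∂_2 − rank ∂_3 = (20 − 20) − 0 = 0, and there is no ∂_3, so H_2 = 0.

As a check, the Euler characteristic is 10 − 30 + 20 = 0, which agrees with 1 − 1 + 0 = 0.

Hence the Betti numbers are b_0 = 1, b_1 = 1, b_2 = 0.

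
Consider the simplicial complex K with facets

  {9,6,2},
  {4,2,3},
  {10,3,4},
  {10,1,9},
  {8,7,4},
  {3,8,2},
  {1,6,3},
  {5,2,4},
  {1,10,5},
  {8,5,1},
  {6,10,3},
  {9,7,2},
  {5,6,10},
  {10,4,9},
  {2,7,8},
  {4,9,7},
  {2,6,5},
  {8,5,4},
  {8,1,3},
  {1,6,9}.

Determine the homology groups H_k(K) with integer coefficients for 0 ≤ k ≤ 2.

H_0 = Z,  H_1 = Z ⊕ Z/2,  H_2 = 0.

Take the total order 1 < 2 < 3 < 4 < 5 < 6 < 7 < 8 < 9 < 10 on the vertex set. Then K (dimension 2) consists of the simplices:

  0-simplices (10): [1], [2], [3], [4], [5], [6], [7], [8], [9], [10]
  1-simplices (30): (30 of them)
  2-simplices (20): (20 of them)

Hence C_0 ≅ Z^10, C_1 ≅ Z^30, C_2 ≅ Z^20.

Boundary ∂_1: C_1 → C_0 sends each edge [p,q] (with p < q) to q − p.
The resulting 10×30 matrix has rank 9, and its Smith normal form has invariant factors (1,1,1,1,1,1,1,1,1).

∂_2: C_2 → C_1 sends each 2-simplex [p,q,r] to [q,r] − [p,r] + [p,q]. For instance
  ∂[2,5,6] = [5,6] − [2,6] + [2,5],
  ∂[1,5,8] = [5,8] − [1,8] + [1,5].
The 30×20 boundary matrix has rank 20 and Smith normal form diag(1,1,1,1,1,1,1,1,1,1,1,1,1,1,1,1,1,1,1,2).

Reading off H_k = ker ∂_k / im ∂_{k+1}:

  H_0: rank C_0 − rank ∂_1 = 10 − 9 = 1, and the invariant factors of ∂_1 are all 1, so H_0 ≅ Z.
  H_1: rank ker ∂_1 − rank ∂_2 = (30 − 9) − 20 = 1, and ∂_2 has invariant factor 2 > 1, so H_1 ≅ Z ⊕ Z/2.
  H_2: rank ker ∂_2 − rank ∂_3 = (20 − 20) − 0 = 0, and there is no ∂_3, so H_2 ≅ 0.

(K is a triangulation of the Klein bottle.)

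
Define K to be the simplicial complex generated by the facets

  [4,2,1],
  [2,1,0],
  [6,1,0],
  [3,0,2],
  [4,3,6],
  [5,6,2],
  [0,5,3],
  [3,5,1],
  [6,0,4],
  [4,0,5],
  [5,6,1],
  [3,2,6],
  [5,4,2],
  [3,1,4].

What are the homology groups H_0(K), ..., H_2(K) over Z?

H_0 = Z,  H_1 = Z^2,  H_2 = Z.

Fix the vertex order 0 < 1 < 2 < 3 < 4 < 5 < 6 and write every simplex with vertices in increasing order. Then dim K = 2 and the simplices of K are:

  0-simplices (7): [0], [1], [2], [3], [4], [5], [6]
  1-simplices (21): [0,1], [0,2], [0,3], [0,4], [0,5], [0,6], [1,2], [1,3], [1,4], [1,5], [1,6], [2,3], [2,4], [2,5], [2,6], [3,4], [3,5], [3,6], [4,5], [4,6], [5,6]
  2-simplices (14): [0,1,2], [0,1,6], [0,2,3], [0,3,5], [0,4,5], [0,4,6], [1,2,4], [1,3,4], [1,3,5], [1,5,6], [2,3,6], [2,4,5], [2,5,6], [3,4,6]

giving chain groups C_0 ≅ Z^7, C_1 ≅ Z^21, C_2 ≅ Z^14.

Boundary ∂_1: C_1 → C_0 maps an edge to its endpoints' difference, ∂[p,q] = q − p.
This gives a 7×21 integer matrix of rank 6; reducing to Smith normal form yields diagonal entries (1,1,1,1,1,1).

∂_2: C_2 → C_1 acts by ∂[p,q,r] = [q,r] − [p,r] + [p,q]. For instance
  ∂[0,4,5] = [4,5] − [0,5] + [0,4],
  ∂[2,3,6] = [3,6] − [2,6] + [2,3].
The 21×14 boundary matrix has rank 13 and Smith normal form diag(1,1,1,1,1,1,1,1,1,1,1,1,1).

Computing H_k = (kernel of ∂_k) / (image of ∂_{k+1}):

  H_0: rank C_0 − rank ∂_1 = 7 − 6 = 1, and the invariant factors of ∂_1 are all 1, so H_0 = Z.
  H_1: rank ker ∂_1 − rank ∂_2 = (21 − 6) − 13 = 2, and the invariant factors of ∂_2 are all 1, so H_1 = Z^2.
  H_2: rank ker ∂_2 − rank ∂_3 = (14 − 13) − 0 = 1, and there is no ∂_3, so H_2 = Z.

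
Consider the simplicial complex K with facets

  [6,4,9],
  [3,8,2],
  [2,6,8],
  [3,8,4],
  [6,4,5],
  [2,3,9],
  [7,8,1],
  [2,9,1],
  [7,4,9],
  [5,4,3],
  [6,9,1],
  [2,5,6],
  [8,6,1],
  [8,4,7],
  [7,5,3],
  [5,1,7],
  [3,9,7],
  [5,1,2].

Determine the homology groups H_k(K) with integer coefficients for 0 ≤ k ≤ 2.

H_0 ≅ Z,  H_1 ≅ Z ⊕ Z/2,  H_2 = 0.

Order the vertices as 1 < 2 < 3 < 4 < 5 < 6 < 7 < 8 < 9. Listing each simplex with vertices in this order, K has dimension 2 with simplices:

  0-simplices (9): [1], [2], [3], [4], [5], [6], [7], [8], [9]
  1-simplices (27): (27 of them)
  2-simplices (18): [1,2,5], [1,2,9], [1,5,7], [1,6,8], [1,6,9], [1,7,8], [2,3,8], [2,3,9], [2,5,6], [2,6,8], [3,4,5], [3,4,8], [3,5,7], [3,7,9], [4,5,6], [4,6,9], [4,7,8], [4,7,9]

giving chain groups C_0 ≅ Z^9, C_1 ≅ Z^27, C_2 ≅ Z^18.

Boundary ∂_1: C_1 → C_0 is given by ∂[p,q] = [q] − [p]. For instance
  ∂[4,7] = [7] − [4].
As a 9×27 matrix over Z this has rank 8, with invariant factors (1,1,1,1,1,1,1,1).

∂_2: C_2 → C_1 acts by ∂[p,q,r] = [q,r] − [p,r] + [p,q]. For instance
  ∂[3,5,7] = [5,7] − [3,7] + [3,5],
  ∂[2,3,8] = [3,8] − [2,8] + [2,3].
The 27×18 boundary matrix has rank 18 and Smith normal form diag(1,1,1,1,1,1,1,1,1,1,1,1,1,1,1,1,1,2).

From H_k ≅ ker(∂_k) / im(∂_{k+1}) we obtain:

  H_0: rank C_0 − rank ∂_1 = 9 − 8 = 1, and the invariant factors of ∂_1 are all 1, so H_0 = Z.
  H_1: rank ker ∂_1 − rank ∂_2 = (27 − 8) − 18 = 1, and ∂_2 has invariant factor 2 > 1, so H_1 = Z ⊕ Z/2.
  H_2: rank ker ∂_2 − rank ∂_3 = (18 − 18) − 0 = 0, and there is no ∂_3, so H_2 = 0.

(K is a triangulation of the Klein bottle.)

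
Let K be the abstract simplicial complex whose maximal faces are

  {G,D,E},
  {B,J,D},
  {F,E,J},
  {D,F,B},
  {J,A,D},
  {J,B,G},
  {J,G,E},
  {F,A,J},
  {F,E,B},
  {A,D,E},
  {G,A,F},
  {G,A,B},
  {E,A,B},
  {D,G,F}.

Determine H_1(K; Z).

Order the vertices as A < B < D < E < F < G < J. Listing each simplex with vertices in this order, K has dimension 2 with simplices:

  0-simplices (7): A, B, D, E, F, G, J
  1-simplices (21): AB, AD, AE, AF, AG, AJ, BD, BE, BF, BG, BJ, DE, DF, DG, DJ, EF, EG, EJ, FG, FJ, GJ
  2-simplices (14): ABE, ABG, ADE, ADJ, AFG, AFJ, BDF, BDJ, BEF, BGJ, DEG, DFG, EFJ, EGJ

giving chain groups C_0 ≅ Z^7, C_1 ≅ Z^21, C_2 ≅ Z^14.

The boundary map ∂_1: C_1 → C_0 sends each edge [p,q] (with p < q) to q − p. For instance
  ∂DE = E − D.
The 7×21 boundary matrix has rank 6 and Smith normal form diag(1,1,1,1,1,1).

The boundary map ∂_2: C_2 → C_1 maps a triangle to the signed sum of its edges. For instance
  ∂BEF = EF − BF + BE,
  ∂AFJ = FJ − AJ + AF.
As a 21×14 matrix over Z this has rank 13, with invariant factors (1,1,1,1,1,1,1,1,1,1,1,1,1).

From H_k ≅ ker(∂_k) / im(∂_{k+1}) we obtain:

  H_1: rank ker ∂_1 − rank ∂_2 = (21 − 6) − 13 = 2, and the invariant factors of ∂_2 are all 1, so H_1 ≅ Z^2.

H_1 = Z^2.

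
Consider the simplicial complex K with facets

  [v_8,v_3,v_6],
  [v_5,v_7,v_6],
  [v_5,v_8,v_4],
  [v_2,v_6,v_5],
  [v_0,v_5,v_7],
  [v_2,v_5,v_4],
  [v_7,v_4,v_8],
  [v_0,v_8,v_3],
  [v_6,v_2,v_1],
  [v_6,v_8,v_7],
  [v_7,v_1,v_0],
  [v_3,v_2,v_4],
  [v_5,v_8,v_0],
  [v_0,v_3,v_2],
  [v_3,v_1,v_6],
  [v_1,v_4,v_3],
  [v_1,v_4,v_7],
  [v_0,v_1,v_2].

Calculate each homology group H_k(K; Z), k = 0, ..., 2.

We work with the vertex ordering v_0 < v_1 < v_2 < v_3 < v_4 < v_5 < v_6 < v_7 < v_8. The simplices of K, each written with vertices in increasing order, are:

  0-simplices (9): [v_0], [v_1], [v_2], [v_3], [v_4], [v_5], [v_6], [v_7], [v_8]
  1-simplices (27): (27 of them)
  2-simplices (18): (18 of them)

so the chain groups are C_0 ≅ Z^9, C_1 ≅ Z^27, C_2 ≅ Z^18.

∂_1: C_1 → C_0 sends each edge [p,q] (with p < q) to q − p.
This gives a 9×27 integer matrix of rank 8; reducing to Smith normal form yields diagonal entries (1,1,1,1,1,1,1,1).

Boundary ∂_2: C_2 → C_1 maps a triangle to the signed sum of its edges. For instance
  ∂[v_1,v_4,v_7] = [v_4,v_7] − [v_1,v_7] + [v_1,v_4],
  ∂[v_2,v_5,v_6] = [v_5,v_6] − [v_2,v_6] + [v_2,v_5].
As a 27×18 matrix over Z this has rank 18, with invariant factors (1,1,1,1,1,1,1,1,1,1,1,1,1,1,1,1,1,2).

From H_k ≅ ker(∂_k) / im(∂_{k+1}) we obtain:

  H_0: rank C_0 − rank ∂_1 = 9 − 8 = 1, and the invariant factors of ∂_1 are all 1, so H_0 ≅ Z.
  H_1: rank ker ∂_1 − rank ∂_2 = (27 − 8) − 18 = 1, and ∂_2 has invariant factor 2 > 1, so H_1 ≅ Z ⊕ Z/2.
  H_2: rank ker ∂_2 − rank ∂_3 = (18 − 18) − 0 = 0, and there is no ∂_3, so H_2 ≅ 0.

As a check, the Euler characteristic is 9 − 27 + 18 = 0, which agrees with 1 − 1 + 0 = 0.
(K is a triangulation of the Klein bottle.)

H_0 ≅ Z,  H_1 ≅ Z ⊕ Z/2,  H_2 = 0.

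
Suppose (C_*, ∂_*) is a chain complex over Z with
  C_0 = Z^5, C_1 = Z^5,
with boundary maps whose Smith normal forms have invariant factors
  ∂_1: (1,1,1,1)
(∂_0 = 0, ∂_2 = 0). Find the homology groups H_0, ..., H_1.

H_0 = Z,  H_1 = Z.

H_0: b_0 = 5 − 0 − 4 = 1; torsion from ∂_1 factors > 1: none. So H_0 = Z.
H_1: b_1 = 5 − 4 − 0 = 1; torsion from ∂_2 factors > 1: none. So H_1 = Z.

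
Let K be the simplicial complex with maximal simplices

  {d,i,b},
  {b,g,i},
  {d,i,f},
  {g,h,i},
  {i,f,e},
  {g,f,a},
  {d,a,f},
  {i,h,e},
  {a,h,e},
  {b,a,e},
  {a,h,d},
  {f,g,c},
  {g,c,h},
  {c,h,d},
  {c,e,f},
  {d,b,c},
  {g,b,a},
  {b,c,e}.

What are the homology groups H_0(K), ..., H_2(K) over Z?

H_0 = Z,  H_1 = Z^2,  H_2 = Z.

Order the vertices as a < b < c < d < e < f < g < h < i. Listing each simplex with vertices in this order, K has dimension 2 with simplices:

  0-simplices (9): a, b, c, d, e, f, g, h, i
  1-simplices (27): ab, ad, ae, af, ag, ah, bc, bd, be, bg, bi, cd, ce, cf, cg, ch, df, dh, di, ef, eh, ei, fg, fi, gh, gi, hi
  2-simplices (18): abe, abg, adf, adh, aeh, afg, bcd, bce, bdi, bgi, cdh, cef, cfg, cgh, dfi, efi, ehi, ghi

Hence C_0 ≅ Z^9, C_1 ≅ Z^27, C_2 ≅ Z^18.

The boundary map ∂_1: C_1 → C_0 maps an edge to its endpoints' difference, ∂[p,q] = q − p. For instance
  ∂ef = f − e.
As a 9×27 matrix over Z this has rank 8, with invariant factors (1,1,1,1,1,1,1,1).

The boundary map ∂_2: C_2 → C_1 sends each 2-simplex [p,q,r] to [q,r] − [p,r] + [p,q]. For instance
  ∂bce = ce − be + bc,
  ∂efi = fi − ei + ef.
The 27×18 boundary matrix has rank 17 and Smith normal form diag(1,1,1,1,1,1,1,1,1,1,1,1,1,1,1,1,1).

From H_k ≅ ker(∂_k) / im(∂_{k+1}) we obtain:

  H_0: rank C_0 − rank ∂_1 = 9 − 8 = 1, and the invariant factors of ∂_1 are all 1, so H_0 = Z.
  H_1: rank ker ∂_1 − rank ∂_2 = (27 − 8) − 17 = 2, and the invariant factors of ∂_2 are all 1, so H_1 = Z^2.
  H_2: rank ker ∂_2 − rank ∂_3 = (18 − 17) − 0 = 1, and there is no ∂_3, so H_2 = Z.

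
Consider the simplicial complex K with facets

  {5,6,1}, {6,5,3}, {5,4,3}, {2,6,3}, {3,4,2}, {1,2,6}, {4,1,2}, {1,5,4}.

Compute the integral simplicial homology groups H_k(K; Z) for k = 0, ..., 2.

H_0 ≅ Z,  H_1 = 0,  H_2 ≅ Z.

Order the vertices as 1 < 2 < 3 < 4 < 5 < 6. Listing each simplex with vertices in this order, K has dimension 2 with simplices:

  0-simplices (6): [1], [2], [3], [4], [5], [6]
  1-simplices (12): [1,2], [1,4], [1,5], [1,6], [2,3], [2,4], [2,6], [3,4], [3,5], [3,6], [4,5], [5,6]
  2-simplices (8): [1,2,4], [1,2,6], [1,4,5], [1,5,6], [2,3,4], [2,3,6], [3,4,5], [3,5,6]

giving chain groups C_0 ≅ Z^6, C_1 ≅ Z^12, C_2 ≅ Z^8.

The boundary map ∂_1: C_1 → C_0 maps an edge to its endpoints' difference, ∂[p,q] = q − p.
This gives a 6×12 integer matrix of rank 5; reducing to Smith normal form yields diagonal entries (1,1,1,1,1).

∂_2: C_2 → C_1 acts by ∂[p,q,r] = [q,r] − [p,r] + [p,q]. For instance
  ∂[1,2,6] = [2,6] − [1,6] + [1,2],
  ∂[3,5,6] = [5,6] − [3,6] + [3,5].
The 12×8 boundary matrix has rank 7 and Smith normal form diag(1,1,1,1,1,1,1).

Now H_k = ker ∂_k / im ∂_{k+1}, so:

  H_0: rank C_0 − rank ∂_1 = 6 − 5 = 1, and the invariant factors of ∂_1 are all 1, so H_0 = Z.
  H_1: rank ker ∂_1 − rank ∂_2 = (12 − 5) − 7 = 0, and the invariant factors of ∂_2 are all 1, so H_1 = 0.
  H_2: rank ker ∂_2 − rank ∂_3 = (8 − 7) − 0 = 1, and there is no ∂_3, so H_2 = Z.

As a check, the Euler characteristic is 6 − 12 + 8 = 2, which agrees with 1 − 0 + 1 = 2.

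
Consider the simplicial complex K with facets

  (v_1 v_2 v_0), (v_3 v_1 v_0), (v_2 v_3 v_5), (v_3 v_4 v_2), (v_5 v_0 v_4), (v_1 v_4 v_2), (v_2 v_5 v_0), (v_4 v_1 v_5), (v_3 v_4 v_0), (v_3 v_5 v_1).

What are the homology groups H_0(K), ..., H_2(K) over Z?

H_0 = Z,  H_1 = Z/2,  H_2 = 0.

Order the vertices as v_0 < v_1 < v_2 < v_3 < v_4 < v_5. Listing each simplex with vertices in this order, K has dimension 2 with simplices:

  0-simplices (6): [v_0], [v_1], [v_2], [v_3], [v_4], [v_5]
  1-simplices (15): (15 of them)
  2-simplices (10): [v_0,v_1,v_2], [v_0,v_1,v_3], [v_0,v_2,v_5], [v_0,v_3,v_4], [v_0,v_4,v_5], [v_1,v_2,v_4], [v_1,v_3,v_5], [v_1,v_4,v_5], [v_2,v_3,v_4], [v_2,v_3,v_5]

so the chain groups are C_0 ≅ Z^6, C_1 ≅ Z^15, C_2 ≅ Z^10.

Boundary ∂_1: C_1 → C_0 is given by ∂[p,q] = [q] − [p].
This gives a 6×15 integer matrix of rank 5; reducing to Smith normal form yields diagonal entries (1,1,1,1,1).

Boundary ∂_2: C_2 → C_1 sends each 2-simplex [p,q,r] to [q,r] − [p,r] + [p,q]. For instance
  ∂[v_0,v_2,v_5] = [v_2,v_5] − [v_0,v_5] + [v_0,v_2],
  ∂[v_1,v_4,v_5] = [v_4,v_5] − [v_1,v_5] + [v_1,v_4].
The resulting 15×10 matrix has rank 10, and its Smith normal form has invariant factors (1,1,1,1,1,1,1,1,1,2).

Reading off H_k = ker ∂_k / im ∂_{k+1}:

  H_0: rank C_0 − rank ∂_1 = 6 − 5 = 1, and the invariant factors of ∂_1 are all 1, so H_0 = Z.
  H_1: rank ker ∂_1 − rank ∂_2 = (15 − 5) − 10 = 0, and ∂_2 has invariant factor 2 > 1, so H_1 = Z/2.
  H_2: rank ker ∂_2 − rank ∂_3 = (10 − 10) − 0 = 0, and there is no ∂_3, so H_2 = 0.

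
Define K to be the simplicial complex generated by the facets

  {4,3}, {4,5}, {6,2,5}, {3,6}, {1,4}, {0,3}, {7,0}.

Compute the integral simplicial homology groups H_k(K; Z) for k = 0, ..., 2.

H_0 = Z,  H_1 = Z,  H_2 = 0.

Order the vertices as 0 < 1 < 2 < 3 < 4 < 5 < 6 < 7. Listing each simplex with vertices in this order, K has dimension 2 with simplices:

  0-simplices (8): [0], [1], [2], [3], [4], [5], [6], [7]
  1-simplices (9): [0,3], [0,7], [1,4], [2,5], [2,6], [3,4], [3,6], [4,5], [5,6]
  2-simplices (1): [2,5,6]

Hence C_0 ≅ Z^8, C_1 ≅ Z^9, C_2 ≅ Z^1.

Boundary ∂_1: C_1 → C_0 maps an edge to its endpoints' difference, ∂[p,q] = q − p. For instance
  ∂[3,4] = [4] − [3].
The 8×9 boundary matrix has rank 7 and Smith normal form diag(1,1,1,1,1,1,1).

∂_2: C_2 → C_1 maps a triangle to the signed sum of its edges. For instance
  ∂[2,5,6] = [5,6] − [2,6] + [2,5].
The resulting 9×1 matrix has rank 1, and its Smith normal form has invariant factors (1).

Computing H_k = (kernel of ∂_k) / (image of ∂_{k+1}):

  H_0: rank C_0 − rank ∂_1 = 8 − 7 = 1, and the invariant factors of ∂_1 are all 1, so H_0 = Z.
  H_1: rank ker ∂_1 − rank ∂_2 = (9 − 7) − 1 = 1, and the invariant factors of ∂_2 are all 1, so H_1 = Z.
  H_2: rank ker ∂_2 − rank ∂_3 = (1 − 1) − 0 = 0, and there is no ∂_3, so H_2 = 0.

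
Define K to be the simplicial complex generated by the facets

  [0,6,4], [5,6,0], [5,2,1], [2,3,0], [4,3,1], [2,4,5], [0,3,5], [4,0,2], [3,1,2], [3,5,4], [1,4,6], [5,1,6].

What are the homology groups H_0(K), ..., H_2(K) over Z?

H_0 = Z,  H_1 = Z/2Z,  H_2 = 0.

Order the vertices as 0 < 1 < 2 < 3 < 4 < 5 < 6. Listing each simplex with vertices in this order, K has dimension 2 with simplices:

  0-simplices (7): [0], [1], [2], [3], [4], [5], [6]
  1-simplices (18): [0,2], [0,3], [0,4], [0,5], [0,6], [1,2], [1,3], [1,4], [1,5], [1,6], [2,3], [2,4], [2,5], [3,4], [3,5], [4,5], [4,6], [5,6]
  2-simplices (12): [0,2,3], [0,2,4], [0,3,5], [0,4,6], [0,5,6], [1,2,3], [1,2,5], [1,3,4], [1,4,6], [1,5,6], [2,4,5], [3,4,5]

so the chain groups are C_0 ≅ Z^7, C_1 ≅ Z^18, C_2 ≅ Z^12.

The boundary map ∂_1: C_1 → C_0 sends each edge [p,q] (with p < q) to q − p. For instance
  ∂[1,4] = [4] − [1].
As a 7×18 matrix over Z this has rank 6, with invariant factors (1,1,1,1,1,1).

Boundary ∂_2: C_2 → C_1 sends each 2-simplex [p,q,r] to [q,r] − [p,r] + [p,q]. For instance
  ∂[1,2,5] = [2,5] − [1,5] + [1,2],
  ∂[0,3,5] = [3,5] − [0,5] + [0,3].
The resulting 18×12 matrix has rank 12, and its Smith normal form has invariant factors (1,1,1,1,1,1,1,1,1,1,1,2).

Reading off H_k = ker ∂_k / im ∂_{k+1}:

  H_0: rank C_0 − rank ∂_1 = 7 − 6 = 1, and the invariant factors of ∂_1 are all 1, so H_0 ≅ Z.
  H_1: rank ker ∂_1 − rank ∂_2 = (18 − 6) − 12 = 0, and ∂_2 has invariant factor 2 > 1, so H_1 ≅ Z/2Z.
  H_2: rank ker ∂_2 − rank ∂_3 = (12 − 12) − 0 = 0, and there is no ∂_3, so H_2 ≅ 0.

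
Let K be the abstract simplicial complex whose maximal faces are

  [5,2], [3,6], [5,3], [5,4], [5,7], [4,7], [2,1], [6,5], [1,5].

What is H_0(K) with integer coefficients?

H_0 = Z.

We work with the vertex ordering 1 < 2 < 3 < 4 < 5 < 6 < 7. The simplices of K, each written with vertices in increasing order, are:

  0-simplices (7): [1], [2], [3], [4], [5], [6], [7]
  1-simplices (9): [1,2], [1,5], [2,5], [3,5], [3,6], [4,5], [4,7], [5,6], [5,7]

giving chain groups C_0 ≅ Z^7, C_1 ≅ Z^9.

Boundary ∂_1: C_1 → C_0 maps an edge to its endpoints' difference, ∂[p,q] = q − p.
As a 7×9 matrix over Z this has rank 6, with invariant factors (1,1,1,1,1,1).

Reading off H_k = ker ∂_k / im ∂_{k+1}:

  H_0: rank C_0 − rank ∂_1 = 7 − 6 = 1, and the invariant factors of ∂_1 are all 1, so H_0 = Z.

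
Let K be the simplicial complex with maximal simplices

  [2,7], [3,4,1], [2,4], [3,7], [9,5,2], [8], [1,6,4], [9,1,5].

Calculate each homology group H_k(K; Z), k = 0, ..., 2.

H_0 = Z^2,  H_1 = Z^2,  H_2 = 0.

Order the vertices as 1 < 2 < 3 < 4 < 5 < 6 < 7 < 8 < 9. Listing each simplex with vertices in this order, K has dimension 2 with simplices:

  0-simplices (9): [1], [2], [3], [4], [5], [6], [7], [8], [9]
  1-simplices (13): [1,3], [1,4], [1,5], [1,6], [1,9], [2,4], [2,5], [2,7], [2,9], [3,4], [3,7], [4,6], [5,9]
  2-simplices (4): [1,3,4], [1,4,6], [1,5,9], [2,5,9]

giving chain groups C_0 ≅ Z^9, C_1 ≅ Z^13, C_2 ≅ Z^4.

The boundary map ∂_1: C_1 → C_0 maps an edge to its endpoints' difference, ∂[p,q] = q − p.
The resulting 9×13 matrix has rank 7, and its Smith normal form has invariant factors (1,1,1,1,1,1,1).

The boundary map ∂_2: C_2 → C_1 maps a triangle to the signed sum of its edges. For instance
  ∂[2,5,9] = [5,9] − [2,9] + [2,5],
  ∂[1,5,9] = [5,9] − [1,9] + [1,5].
The resulting 13×4 matrix has rank 4, and its Smith normal form has invariant factors (1,1,1,1).

Computing H_k = (kernel of ∂_k) / (image of ∂_{k+1}):

  H_0: rank C_0 − rank ∂_1 = 9 − 7 = 2, and the invariant factors of ∂_1 are all 1, so H_0 = Z^2.
  H_1: rank ker ∂_1 − rank ∂_2 = (13 − 7) − 4 = 2, and the invariant factors of ∂_2 are all 1, so H_1 = Z^2.
  H_2: rank ker ∂_2 − rank ∂_3 = (4 − 4) − 0 = 0, and there is no ∂_3, so H_2 = 0.

As a check, the Euler characteristic is 9 − 13 + 4 = 0, which agrees with 2 − 2 + 0 = 0.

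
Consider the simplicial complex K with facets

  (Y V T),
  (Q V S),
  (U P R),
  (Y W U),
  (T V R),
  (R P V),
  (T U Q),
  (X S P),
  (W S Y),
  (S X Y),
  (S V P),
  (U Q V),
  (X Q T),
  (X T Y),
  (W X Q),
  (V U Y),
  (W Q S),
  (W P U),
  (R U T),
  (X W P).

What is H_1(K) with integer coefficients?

H_1 = Z ⊕ Z/2.

Take the total order P < Q < R < S < T < U < V < W < X < Y on the vertex set. Then K (dimension 2) consists of the simplices:

  0-simplices (10): P, Q, R, S, T, U, V, W, X, Y
  1-simplices (30): PR, PS, PU, PV, PW, PX, QS, QT, QU, QV, QW, QX, RT, RU, RV, SV, SW, SX, SY, TU, TV, TX, TY, UV, UW, UY, VY, WX, WY, XY
  2-simplices (20): PRU, PRV, PSV, PSX, PUW, PWX, QSV, QSW, QTU, QTX, QUV, QWX, RTU, RTV, SWY, SXY, TVY, TXY, UVY, UWY

so the chain groups are C_0 ≅ Z^10, C_1 ≅ Z^30, C_2 ≅ Z^20.

Boundary ∂_1: C_1 → C_0 sends each edge [p,q] (with p < q) to q − p.
As a 10×30 matrix over Z this has rank 9, with invariant factors (1,1,1,1,1,1,1,1,1).

∂_2: C_2 → C_1 acts by ∂[p,q,r] = [q,r] − [p,r] + [p,q]. For instance
  ∂PUW = UW − PW + PU,
  ∂QSV = SV − QV + QS.
The resulting 30×20 matrix has rank 20, and its Smith normal form has invariant factors (1,1,1,1,1,1,1,1,1,1,1,1,1,1,1,1,1,1,1,2).

From H_k ≅ ker(∂_k) / im(∂_{k+1}) we obtain:

  H_1: rank ker ∂_1 − rank ∂_2 = (30 − 9) − 20 = 1, and ∂_2 has invariant factor 2 > 1, so H_1 ≅ Z ⊕ Z/2.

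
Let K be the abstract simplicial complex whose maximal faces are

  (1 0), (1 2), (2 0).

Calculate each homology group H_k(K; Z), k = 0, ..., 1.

Order the vertices as 0 < 1 < 2. Listing each simplex with vertices in this order, K has dimension 1 with simplices:

  0-simplices (3): [0], [1], [2]
  1-simplices (3): [0,1], [0,2], [1,2]

so the chain groups are C_0 ≅ Z^3, C_1 ≅ Z^3.

Boundary ∂_1: C_1 → C_0 sends each edge [p,q] (with p < q) to q − p. For instance
  ∂[1,2] = [2] − [1].
This gives a 3×3 integer matrix of rank 2; reducing to Smith normal form yields diagonal entries (1,1).

Computing H_k = (kernel of ∂_k) / (image of ∂_{k+1}):

  H_0: rank C_0 − rank ∂_1 = 3 − 2 = 1, and the invariant factors of ∂_1 are all 1, so H_0 = Z.
  H_1: rank ker ∂_1 − rank ∂_2 = (3 − 2) − 0 = 1, and there is no ∂_2, so H_1 = Z.

H_0 = Z,  H_1 = Z.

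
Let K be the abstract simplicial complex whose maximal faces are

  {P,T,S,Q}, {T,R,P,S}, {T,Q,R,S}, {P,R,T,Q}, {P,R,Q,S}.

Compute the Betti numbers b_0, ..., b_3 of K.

Order the vertices as P < Q < R < S < T. Listing each simplex with vertices in this order, K has dimension 3 with simplices:

  0-simplices (5): P, Q, R, S, T
  1-simplices (10): PQ, PR, PS, PT, QR, QS, QT, RS, RT, ST
  2-simplices (10): PQR, PQS, PQT, PRS, PRT, PST, QRS, QRT, QST, RST
  3-simplices (5): PQRS, PQRT, PQST, PRST, QRST

Hence C_0 ≅ Z^5, C_1 ≅ Z^10, C_2 ≅ Z^10, C_3 ≅ Z^5.

The boundary map ∂_1: C_1 → C_0 is given by ∂[p,q] = [q] − [p]. For instance
  ∂PS = S − P.
The resulting 5×10 matrix has rank 4, and its Smith normal form has invariant factors (1,1,1,1).

∂_2: C_2 → C_1 acts by ∂[p,q,r] = [q,r] − [p,r] + [p,q]. For instance
  ∂PST = ST − PT + PS,
  ∂PRT = RT − PT + PR.
As a 10×10 matrix over Z this has rank 6, with invariant factors (1,1,1,1,1,1).

The boundary map ∂_3: C_3 → C_2 sends each 3-simplex σ to the alternating sum Σ_i (−1)^i (σ with its i-th vertex removed). For instance
  ∂QRST = RST − QST + QRT − QRS,
  ∂PQRT = QRT − PRT + PQT − PQR.
This gives a 10×5 integer matrix of rank 4; reducing to Smith normal form yields diagonal entries (1,1,1,1).

From H_k ≅ ker(∂_k) / im(∂_{k+1}) we obtain:

  H_0: rank C_0 − rank ∂_1 = 5 − 4 = 1, and the invariant factors of ∂_1 are all 1, so H_0 ≅ Z.
  H_1: rank ker ∂_1 − rank ∂_2 = (10 − 4) − 6 = 0, and the invariant factors of ∂_2 are all 1, so H_1 ≅ 0.
  H_2: rank ker ∂_2 − rank ∂_3 = (10 − 6) − 4 = 0, and the invariant factors of ∂_3 are all 1, so H_2 ≅ 0.
  H_3: rank ker ∂_3 − rank ∂_4 = (5 − 4) − 0 = 1, and there is no ∂_4, so H_3 ≅ Z.

(K is a triangulation of the 3-sphere S^3.)

Hence the Betti numbers are b_0 = 1, b_1 = 0, b_2 = 0, b_3 = 1.

b_0 = 1, b_1 = 0, b_2 = 0, b_3 = 1.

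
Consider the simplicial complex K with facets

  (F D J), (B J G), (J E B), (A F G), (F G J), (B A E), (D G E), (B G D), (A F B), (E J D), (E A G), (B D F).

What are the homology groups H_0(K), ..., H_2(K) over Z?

Fix the vertex order A < B < D < E < F < G < J and write every simplex with vertices in increasing order. Then dim K = 2 and the simplices of K are:

  0-simplices (7): A, B, D, E, F, G, J
  1-simplices (18): AB, AE, AF, AG, BD, BE, BF, BG, BJ, DE, DF, DG, DJ, EG, EJ, FG, FJ, GJ
  2-simplices (12): ABE, ABF, AEG, AFG, BDF, BDG, BEJ, BGJ, DEG, DEJ, DFJ, FGJ

so the chain groups are C_0 ≅ Z^7, C_1 ≅ Z^18, C_2 ≅ Z^12.

∂_1: C_1 → C_0 sends each edge [p,q] (with p < q) to q − p.
The resulting 7×18 matrix has rank 6, and its Smith normal form has invariant factors (1,1,1,1,1,1).

∂_2: C_2 → C_1 sends each 2-simplex [p,q,r] to [q,r] − [p,r] + [p,q]. For instance
  ∂DEG = EG − DG + DE,
  ∂DFJ = FJ − DJ + DF.
This gives a 18×12 integer matrix of rank 12; reducing to Smith normal form yields diagonal entries (1,1,1,1,1,1,1,1,1,1,1,2).

Now H_k = ker ∂_k / im ∂_{k+1}, so:

  H_0: rank C_0 − rank ∂_1 = 7 − 6 = 1, and the invariant factors of ∂_1 are all 1, so H_0 = Z.
  H_1: rank ker ∂_1 − rank ∂_2 = (18 − 6) − 12 = 0, and ∂_2 has invariant factor 2 > 1, so H_1 = Z/2.
  H_2: rank ker ∂_2 − rank ∂_3 = (12 − 12) − 0 = 0, and there is no ∂_3, so H_2 = 0.

As a check, the Euler characteristic is 7 − 18 + 12 = 1, which agrees with 1 − 0 + 0 = 1.

H_0 ≅ Z,  H_1 ≅ Z/2,  H_2 = 0.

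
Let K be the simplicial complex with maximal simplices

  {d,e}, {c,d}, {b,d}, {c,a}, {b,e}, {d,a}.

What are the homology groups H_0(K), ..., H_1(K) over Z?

H_0 = Z,  H_1 = Z^2.

Fix the vertex order a < b < c < d < e and write every simplex with vertices in increasing order. Then dim K = 1 and the simplices of K are:

  0-simplices (5): a, b, c, d, e
  1-simplices (6): ac, ad, bd, be, cd, de

Hence C_0 ≅ Z^5, C_1 ≅ Z^6.

∂_1: C_1 → C_0 sends each edge [p,q] (with p < q) to q − p. For instance
  ∂bd = d − b.
The resulting 5×6 matrix has rank 4, and its Smith normal form has invariant factors (1,1,1,1).

Reading off H_k = ker ∂_k / im ∂_{k+1}:

  H_0: rank C_0 − rank ∂_1 = 5 − 4 = 1, and the invariant factors of ∂_1 are all 1, so H_0 = Z.
  H_1: rank ker ∂_1 − rank ∂_2 = (6 − 4) − 0 = 2, and there is no ∂_2, so H_1 = Z^2.

(K is a triangulation of a wedge of 2 circles.)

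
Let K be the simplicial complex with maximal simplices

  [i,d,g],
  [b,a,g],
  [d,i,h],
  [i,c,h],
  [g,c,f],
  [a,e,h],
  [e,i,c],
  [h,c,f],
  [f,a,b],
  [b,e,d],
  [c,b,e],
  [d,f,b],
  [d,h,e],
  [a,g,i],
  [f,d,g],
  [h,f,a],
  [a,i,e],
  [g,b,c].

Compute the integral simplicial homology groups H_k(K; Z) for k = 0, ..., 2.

H_0 ≅ Z,  H_1 ≅ Z ⊕ Z/2Z,  H_2 = 0.

Order the vertices as a < b < c < d < e < f < g < h < i. Listing each simplex with vertices in this order, K has dimension 2 with simplices:

  0-simplices (9): a, b, c, d, e, f, g, h, i
  1-simplices (27): ab, ae, af, ag, ah, ai, bc, bd, be, bf, bg, ce, cf, cg, ch, ci, de, df, dg, dh, di, eh, ei, fg, fh, gi, hi
  2-simplices (18): abf, abg, aeh, aei, afh, agi, bce, bcg, bde, bdf, cei, cfg, cfh, chi, deh, dfg, dgi, dhi

giving chain groups C_0 ≅ Z^9, C_1 ≅ Z^27, C_2 ≅ Z^18.

Boundary ∂_1: C_1 → C_0 is given by ∂[p,q] = [q] − [p]. For instance
  ∂ai = i − a.
As a 9×27 matrix over Z this has rank 8, with invariant factors (1,1,1,1,1,1,1,1).

The boundary map ∂_2: C_2 → C_1 maps a triangle to the signed sum of its edges. For instance
  ∂cei = ei − ci + ce,
  ∂cfh = fh − ch + cf.
As a 27×18 matrix over Z this has rank 18, with invariant factors (1,1,1,1,1,1,1,1,1,1,1,1,1,1,1,1,1,2).

Reading off H_k = ker ∂_k / im ∂_{k+1}:

  H_0: rank C_0 − rank ∂_1 = 9 − 8 = 1, and the invariant factors of ∂_1 are all 1, so H_0 = Z.
  H_1: rank ker ∂_1 − rank ∂_2 = (27 − 8) − 18 = 1, and ∂_2 has invariant factor 2 > 1, so H_1 = Z ⊕ Z/2Z.
  H_2: rank ker ∂_2 − rank ∂_3 = (18 − 18) − 0 = 0, and there is no ∂_3, so H_2 = 0.

As a check, the Euler characteristic is 9 − 27 + 18 = 0, which agrees with 1 − 1 + 0 = 0.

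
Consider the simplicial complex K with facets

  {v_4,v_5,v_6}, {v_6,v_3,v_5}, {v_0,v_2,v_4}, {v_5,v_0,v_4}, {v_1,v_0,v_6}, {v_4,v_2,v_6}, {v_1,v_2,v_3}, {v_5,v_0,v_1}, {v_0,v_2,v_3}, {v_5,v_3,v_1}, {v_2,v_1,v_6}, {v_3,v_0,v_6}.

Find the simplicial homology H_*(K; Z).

Order the vertices as v_0 < v_1 < v_2 < v_3 < v_4 < v_5 < v_6. Listing each simplex with vertices in this order, K has dimension 2 with simplices:

  0-simplices (7): [v_0], [v_1], [v_2], [v_3], [v_4], [v_5], [v_6]
  1-simplices (18): (18 of them)
  2-simplices (12): (12 of them)

Hence C_0 ≅ Z^7, C_1 ≅ Z^18, C_2 ≅ Z^12.

Boundary ∂_1: C_1 → C_0 sends each edge [p,q] (with p < q) to q − p. For instance
  ∂[v_0,v_4] = [v_4] − [v_0].
The 7×18 boundary matrix has rank 6 and Smith normal form diag(1,1,1,1,1,1).

The boundary map ∂_2: C_2 → C_1 maps a triangle to the signed sum of its edges. For instance
  ∂[v_0,v_2,v_4] = [v_2,v_4] − [v_0,v_4] + [v_0,v_2],
  ∂[v_1,v_2,v_3] = [v_2,v_3] − [v_1,v_3] + [v_1,v_2].
This gives a 18×12 integer matrix of rank 12; reducing to Smith normal form yields diagonal entries (1,1,1,1,1,1,1,1,1,1,1,2).

Computing H_k = (kernel of ∂_k) / (image of ∂_{k+1}):

  H_0: rank C_0 − rank ∂_1 = 7 − 6 = 1, and the invariant factors of ∂_1 are all 1, so H_0 = Z.
  H_1: rank ker ∂_1 − rank ∂_2 = (18 − 6) − 12 = 0, and ∂_2 has invariant factor 2 > 1, so H_1 = Z/2.
  H_2: rank ker ∂_2 − rank ∂_3 = (12 − 12) − 0 = 0, and there is no ∂_3, so H_2 = 0.

As a check, the Euler characteristic is 7 − 18 + 12 = 1, which agrees with 1 − 0 + 0 = 1.

H_0 = Z,  H_1 = Z/2,  H_2 = 0.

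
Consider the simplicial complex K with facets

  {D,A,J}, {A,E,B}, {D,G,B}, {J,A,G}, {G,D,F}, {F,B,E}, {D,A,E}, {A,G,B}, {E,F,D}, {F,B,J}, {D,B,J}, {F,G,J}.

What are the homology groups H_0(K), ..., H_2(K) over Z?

H_0 ≅ Z,  H_1 ≅ Z/2,  H_2 = 0.

We work with the vertex ordering A < B < D < E < F < G < J. The simplices of K, each written with vertices in increasing order, are:

  0-simplices (7): A, B, D, E, F, G, J
  1-simplices (18): AB, AD, AE, AG, AJ, BD, BE, BF, BG, BJ, DE, DF, DG, DJ, EF, FG, FJ, GJ
  2-simplices (12): ABE, ABG, ADE, ADJ, AGJ, BDG, BDJ, BEF, BFJ, DEF, DFG, FGJ

giving chain groups C_0 ≅ Z^7, C_1 ≅ Z^18, C_2 ≅ Z^12.

The boundary map ∂_1: C_1 → C_0 sends each edge [p,q] (with p < q) to q − p.
The 7×18 boundary matrix has rank 6 and Smith normal form diag(1,1,1,1,1,1).

∂_2: C_2 → C_1 maps a triangle to the signed sum of its edges. For instance
  ∂BDG = DG − BG + BD,
  ∂DEF = EF − DF + DE.
The resulting 18×12 matrix has rank 12, and its Smith normal form has invariant factors (1,1,1,1,1,1,1,1,1,1,1,2).

Reading off H_k = ker ∂_k / im ∂_{k+1}:

  H_0: rank C_0 − rank ∂_1 = 7 − 6 = 1, and the invariant factors of ∂_1 are all 1, so H_0 ≅ Z.
  H_1: rank ker ∂_1 − rank ∂_2 = (18 − 6) − 12 = 0, and ∂_2 has invariant factor 2 > 1, so H_1 ≅ Z/2.
  H_2: rank ker ∂_2 − rank ∂_3 = (12 − 12) − 0 = 0, and there is no ∂_3, so H_2 ≅ 0.

As a check, the Euler characteristic is 7 − 18 + 12 = 1, which agrees with 1 − 0 + 0 = 1.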